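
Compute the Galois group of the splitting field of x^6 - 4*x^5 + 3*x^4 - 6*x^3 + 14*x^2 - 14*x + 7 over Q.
The polynomial f is an irreducible sextic over Q, so G = Gal(f/Q) is one of the 16 transitive subgroups 6T1, ..., 6T16 of S_6. The discriminant of f is 5489031744 = 74088^2, a perfect square, so G is contained in A_6. The transitive groups of degree 6 contained in A_6 are: A_4 (6T4, order 12), S_4 (6T7, order 24), (C_3 x C_3) : C_4 (6T10, order 36), PSL(2,5) (6T12, order 60), A_6 (6T15, order 360). By Dedekind's theorem, for a prime p not dividing disc(f) the degrees of the irreducible factors of f mod p form the cycle type of an element of G. Factoring f modulo the 33 such primes p <= 151 (skipping 2, 3, 7, which divide the discriminant), each new pattern first appears at: mod 5: f = (x^3 + 2x^2 + x + 3)(x^3 + 4x^2 + 4x + 4), pattern 3+3; mod 13: f = (x + 8)(x + 9)(x^2 + 8x + 8)(x^2 + 10x + 5), pattern 2+2+1+1. No other pattern occurs in this range, so the set of observed cycle types is {3+3, 2+2+1+1}. The candidates containing elements of all these cycle types are A_4 (6T4) of order 12, S_4 (6T7) of order 24, (C_3 x C_3) : C_4 (6T10) of order 36, PSL(2,5) (6T12) of order 60, A_6 (6T15) of order 360; the others are excluded. The observed types are precisely the cycle types that occur in A_4 (6T4) (apart from the identity). Each of the other remaining candidates has further cycle types, and by the Chebotarev density theorem the matching factorization patterns would occur for a proportion of primes equal to their share of the group: S_4 (6T7) additionally contains elements of type 4+2 (6 of its 24 elements, about 25% of primes); (C_3 x C_3) : C_4 (6T10) additionally contains elements of type 4+2, 3+1+1+1 (22 of its 36 elements, about 61% of primes); PSL(2,5) (6T12) additionally contains elements of type 5+1 (24 of its 60 elements, about 40% of primes); A_6 (6T15) additionally contains elements of type 5+1, 4+2, 3+1+1+1 (274 of its 360 elements, about 76% of primes). None of the 33 primes tested shows any such pattern (for each of these groups the chance of that is below 10^-4), which rules them out. Hence G = A_4 (6T4), of order 12.

A_4, A_4 acting on 6 points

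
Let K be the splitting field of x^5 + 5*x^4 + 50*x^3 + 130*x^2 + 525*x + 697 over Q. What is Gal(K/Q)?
The polynomial f is an irreducible quintic over Q, so G = Gal(f/Q) is a transitive subgroup of S_5: one of C_5 (5T1, order 5), D_5 (5T2, order 10), F_20 (5T3, order 20), A_5 (5T4, order 60) or S_5 (5T5, order 120). The discriminant of f is 67108864000000 = 8192000^2, a perfect square, so G is contained in A_5. The transitive groups of degree 5 contained in A_5 are: C_5 (5T1, order 5), D_5 (5T2, order 10), A_5 (5T4, order 60). By Dedekind's theorem, for a prime p not dividing disc(f) the degrees of the irreducible factors of f mod p form the cycle type of an element of G. Factoring f modulo the 2 such primes p <= 7 (skipping 2, 5, which divide the discriminant), each new pattern first appears at: mod 3: f = (x^5 + 2x^4 + 2x^3 + x^2 + 1), pattern 5; mod 7: f = (x + 3)(x + 5)(x^3 + 4x^2 + 3x + 4), pattern 3+1+1. No other pattern occurs in this range, so the set of observed cycle types is {5, 3+1+1}. Among the candidates above, the only group containing elements of all these cycle types is A_5 (5T4) — each of C_5 (5T1), D_5 (5T2) lacks at least one of them. Hence G = A_5 (5T4), of order 60.

A_5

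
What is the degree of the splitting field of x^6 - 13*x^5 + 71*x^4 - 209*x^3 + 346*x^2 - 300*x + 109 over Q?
The degree of the splitting field over Q equals the order of the Galois group, so first determine the group. The polynomial f is an irreducible sextic over Q, so G = Gal(f/Q) is one of the 16 transitive subgroups 6T1, ..., 6T16 of S_6. The discriminant of f is 525625 = 725^2, a perfect square, so G is contained in A_6. The transitive groups of degree 6 contained in A_6 are: A_4 (6T4, order 12), S_4 (6T7, order 24), (C_3 x C_3) : C_4 (6T10, order 36), PSL(2,5) (6T12, order 60), A_6 (6T15, order 360). By Dedekind's theorem, for a prime p not dividing disc(f) the degrees of the irreducible factors of f mod p form the cycle type of an element of G. Factoring f modulo the 19 such primes p <= 73 (skipping 5, 29, which divide the discriminant), each new pattern first appears at: mod 2: f = (x^2 + x + 1)(x^4 + x + 1), pattern 4+2; mod 11: f = (x^3 + x^2 + 3x + 9)(x^3 + 8x^2 + 5x + 6), pattern 3+3; mod 19: f = (x + 5)(x + 6)(x^2 + 3x + 8)(x^2 + 11x + 17), pattern 2+2+1+1; mod 61: f = (x + 17)(x + 24)(x + 31)(x^3 + 37x^2 + 59x + 11), pattern 3+1+1+1. No other pattern occurs in this range, so the set of observed cycle types is {4+2, 3+3, 2+2+1+1, 3+1+1+1}. The candidates containing elements of all these cycle types are (C_3 x C_3) : C_4 (6T10) of order 36, A_6 (6T15) of order 360; the others are excluded. The observed types are precisely the cycle types that occur in (C_3 x C_3) : C_4 (6T10) (apart from the identity). Each of the other remaining candidates has further cycle types, and by the Chebotarev density theorem the matching factorization patterns would occur for a proportion of primes equal to their share of the group: A_6 (6T15) additionally contains elements of type 5+1 (144 of its 360 elements, about 40% of primes). None of the 19 primes tested shows any such pattern (for each of these groups the chance of that is below 10^-4), which rules them out. Hence G = (C_3 x C_3) : C_4 (6T10), of order 36. The Galois group (C_3 x C_3) : C_4 (6T10) has order 36, so the splitting field has degree 36 over Q.

36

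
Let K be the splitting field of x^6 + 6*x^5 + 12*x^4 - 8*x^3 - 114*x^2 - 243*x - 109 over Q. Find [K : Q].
The degree of the splitting field over Q equals the order of the Galois group, so first determine the group. The polynomial f is an irreducible sextic over Q, so G = Gal(f/Q) is one of the 16 transitive subgroups 6T1, ..., 6T16 of S_6. The discriminant of f is 1656708629428629, which is not a perfect square, so G is not contained in A_6. The transitive groups of degree 6 not contained in A_6 are: C_6 (6T1, order 6), S_3 (6T2, order 6), D_6 (6T3, order 12), C_3 x S_3 (6T5, order 18), A_4 x C_2 (6T6, order 24), S_4 (6T8, order 24), S_3 x S_3 (6T9, order 36), S_4 x C_2 (6T11, order 48), (S_3 x S_3) : C_2 (6T13, order 72), PGL(2,5) (6T14, order 120), S_6 (6T16, order 720). By Dedekind's theorem, for a prime p not dividing disc(f) the degrees of the irreducible factors of f mod p form the cycle type of an element of G. Factoring f modulo the 16 such primes p <= 67 (skipping 3, 7, 29, which divide the discriminant), each new pattern first appears at: mod 2: f = (x^6 + x + 1), pattern 6; mod 5: f = (x + 1)(x + 4)(x^2 + 2x + 4)(x^2 + 4x + 1), pattern 2+2+1+1; mod 13: f = (x + 7)(x + 10)(x + 12)(x^3 + 3x^2 + 2x + 1), pattern 3+1+1+1; mod 19: f = (x^2 + 2x + 18)(x^2 + 5x + 17)(x^2 + 18x + 12), pattern 2+2+2; mod 67: f = (x^3 + 3x^2 + 13x + 33)(x^3 + 3x^2 + 57x + 17), pattern 3+3. No other pattern occurs in this range, so the set of observed cycle types is {6, 2+2+1+1, 3+1+1+1, 2+2+2, 3+3}. The candidates containing elements of all these cycle types are S_3 x S_3 (6T9) of order 36, (S_3 x S_3) : C_2 (6T13) of order 72, S_6 (6T16) of order 720; the others are excluded. The observed types are precisely the cycle types that occur in S_3 x S_3 (6T9) (apart from the identity). Each of the other remaining candidates has further cycle types, and by the Chebotarev density theorem the matching factorization patterns would occur for a proportion of primes equal to their share of the group: (S_3 x S_3) : C_2 (6T13) additionally contains elements of type 4+2, 3+2+1, 2+1+1+1+1 (36 of its 72 elements, about 50% of primes); S_6 (6T16) additionally contains elements of type 5+1, 4+2, 4+1+1, 3+2+1, 2+1+1+1+1 (459 of its 720 elements, about 64% of primes). None of the 16 primes tested shows any such pattern (for each of these groups the chance of that is below 10^-4), which rules them out. Hence G = S_3 x S_3 (6T9), of order 36. The Galois group S_3 x S_3 (6T9) has order 36, so the splitting field has degree 36 over Q.

36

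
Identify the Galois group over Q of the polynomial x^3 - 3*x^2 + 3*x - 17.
S_3

The polynomial is an irreducible cubic over Q and its discriminant is -6912, which is not a perfect square. For an irreducible cubic, a non-square discriminant gives Galois group S_3.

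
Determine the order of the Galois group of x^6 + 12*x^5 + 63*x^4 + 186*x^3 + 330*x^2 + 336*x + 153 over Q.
120

The degree of the splitting field over Q equals the order of the Galois group, so first determine the group. The polynomial f is an irreducible sextic over Q, so G = Gal(f/Q) is one of the 16 transitive subgroups 6T1, ..., 6T16 of S_6. The discriminant of f is -16003008, which is not a perfect square, so G is not contained in A_6. The transitive groups of degree 6 not contained in A_6 are: C_6 (6T1, order 6), S_3 (6T2, order 6), D_6 (6T3, order 12), C_3 x S_3 (6T5, order 18), A_4 x C_2 (6T6, order 24), S_4 (6T8, order 24), S_3 x S_3 (6T9, order 36), S_4 x C_2 (6T11, order 48), (S_3 x S_3) : C_2 (6T13, order 72), PGL(2,5) (6T14, order 120), S_6 (6T16, order 720). By Dedekind's theorem, for a prime p not dividing disc(f) the degrees of the irreducible factors of f mod p form the cycle type of an element of G. Factoring f modulo the 21 such primes p <= 89 (skipping 2, 3, 7, which divide the discriminant), each new pattern first appears at: mod 5: f = (x^6 + 2x^5 + 3x^4 + x^3 + x + 3), pattern 6; mod 11: f = (x + 4)(x^5 + 8x^4 + 9x^3 + 7x^2 + 5x + 8), pattern 5+1; mod 13: f = (x + 1)(x + 10)(x^4 + x^3 + 3x^2 + 1), pattern 4+1+1; mod 23: f = (x + 18)(x + 22)(x^2 + 19x + 5)(x^2 + 22x + 19), pattern 2+2+1+1; mod 43: f = (x^3 + 25x^2 + 35)(x^3 + 30x^2 + x + 40), pattern 3+3; mod 61: f = (x^2 + 18x + 30)(x^2 + 22x + 52)(x^2 + 33x + 34), pattern 2+2+2. No other pattern occurs in this range, so the set of observed cycle types is {6, 5+1, 4+1+1, 2+2+1+1, 3+3, 2+2+2}. The candidates containing elements of all these cycle types are PGL(2,5) (6T14) of order 120, S_6 (6T16) of order 720; the others are excluded. The observed types are precisely the cycle types that occur in PGL(2,5) (6T14) (apart from the identity). Each of the other remaining candidates has further cycle types, and by the Chebotarev density theorem the matching factorization patterns would occur for a proportion of primes equal to their share of the group: S_6 (6T16) additionally contains elements of type 4+2, 3+2+1, 3+1+1+1, 2+1+1+1+1 (265 of its 720 elements, about 37% of primes). None of the 21 primes tested shows any such pattern (for each of these groups the chance of that is below 10^-4), which rules them out. Hence G = PGL(2,5) (6T14), of order 120. The Galois group PGL(2,5) (6T14) has order 120, so the splitting field has degree 120 over Q.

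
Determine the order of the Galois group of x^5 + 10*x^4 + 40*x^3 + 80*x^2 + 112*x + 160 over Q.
The degree of the splitting field over Q equals the order of the Galois group, so first determine the group. The polynomial f is an irreducible quintic over Q, so G = Gal(f/Q) is a transitive subgroup of S_5: one of C_5 (5T1, order 5), D_5 (5T2, order 10), F_20 (5T3, order 20), A_5 (5T4, order 60) or S_5 (5T5, order 120). The discriminant of f is 61018734592, which is not a perfect square, so G is not contained in A_5. The transitive groups of degree 5 not contained in A_5 are: F_20 (5T3, order 20), S_5 (5T5, order 120). By Dedekind's theorem, for a prime p not dividing disc(f) the degrees of the irreducible factors of f mod p form the cycle type of an element of G. Factoring f modulo the 5 such primes p <= 13 (skipping 2, which divides the discriminant), each new pattern first appears at: mod 3: f = (x^5 + x^4 + x^3 + 2x^2 + x + 1), pattern 5; mod 5: f = (x)(x^4 + 2), pattern 4+1; mod 13: f = (x + 8)(x + 12)(x^3 + 3x^2 + x + 6), pattern 3+1+1. No other pattern occurs in this range, so the set of observed cycle types is {5, 4+1, 3+1+1}. Among the candidates above, the only group containing elements of all these cycle types is S_5 (5T5) — F_20 (5T3) lacks at least one of them. Hence G = S_5 (5T5), of order 120. The Galois group S_5 (5T5) has order 120, so the splitting field has degree 120 over Q.

120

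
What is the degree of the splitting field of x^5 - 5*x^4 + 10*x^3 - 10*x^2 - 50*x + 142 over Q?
60

The degree of the splitting field over Q equals the order of the Galois group, so first determine the group. The polynomial f is an irreducible quintic over Q, so G = Gal(f/Q) is a transitive subgroup of S_5: one of C_5 (5T1, order 5), D_5 (5T2, order 10), F_20 (5T3, order 20), A_5 (5T4, order 60) or S_5 (5T5, order 120). The discriminant of f is 58564000000 = 242000^2, a perfect square, so G is contained in A_5. The transitive groups of degree 5 contained in A_5 are: C_5 (5T1, order 5), D_5 (5T2, order 10), A_5 (5T4, order 60). By Dedekind's theorem, for a prime p not dividing disc(f) the degrees of the irreducible factors of f mod p form the cycle type of an element of G. Factoring f modulo the 3 such primes p <= 13 (skipping 2, 5, 11, which divide the discriminant), each new pattern first appears at: mod 3: f = (x^5 + x^4 + x^3 + 2x^2 + x + 1), pattern 5; mod 13: f = (x + 5)(x + 7)(x^3 + 9x^2 + 10x + 10), pattern 3+1+1. No other pattern occurs in this range, so the set of observed cycle types is {5, 3+1+1}. Among the candidates above, the only group containing elements of all these cycle types is A_5 (5T4) — each of C_5 (5T1), D_5 (5T2) lacks at least one of them. Hence G = A_5 (5T4), of order 60. The Galois group A_5 (5T4) has order 60, so the splitting field has degree 60 over Q.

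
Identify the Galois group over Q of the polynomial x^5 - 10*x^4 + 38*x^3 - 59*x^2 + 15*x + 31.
The polynomial f is an irreducible quintic over Q, so G = Gal(f/Q) is a transitive subgroup of S_5: one of C_5 (5T1, order 5), D_5 (5T2, order 10), F_20 (5T3, order 20), A_5 (5T4, order 60) or S_5 (5T5, order 120). The discriminant of f is 734464, which is not a perfect square, so G is not contained in A_5. The transitive groups of degree 5 not contained in A_5 are: F_20 (5T3, order 20), S_5 (5T5, order 120). By Dedekind's theorem, for a prime p not dividing disc(f) the degrees of the irreducible factors of f mod p form the cycle type of an element of G. Factoring f modulo the 3 such primes p <= 7 (skipping 2, which divides the discriminant), each new pattern first appears at: mod 3: f = (x^5 + 2x^4 + 2x^3 + x^2 + 1), pattern 5; mod 7: f = (x^2 + 6x + 6)(x^3 + 5x^2 + 2x + 4), pattern 3+2. No other pattern occurs in this range, so the set of observed cycle types is {5, 3+2}. Among the candidates above, the only group containing elements of all these cycle types is S_5 (5T5) — F_20 (5T3) lacks at least one of them. Hence G = S_5 (5T5), of order 120.

S_5 (order 120)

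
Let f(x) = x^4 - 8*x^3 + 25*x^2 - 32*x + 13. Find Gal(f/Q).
The polynomial is an irreducible quartic over Q and its discriminant is -4528, which is not a perfect square, so the Galois group is not contained in A_4. The resolvent cubic y^3 - 25*y^2 + 204*y - 556 is irreducible over Q. An irreducible resolvent with non-square discriminant gives S_4.

S_4 (also written S4)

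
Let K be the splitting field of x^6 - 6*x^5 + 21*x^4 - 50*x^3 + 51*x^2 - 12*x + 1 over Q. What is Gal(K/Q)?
S_3 x S_3 (also written G36-)

The polynomial f is an irreducible sextic over Q, so G = Gal(f/Q) is one of the 16 transitive subgroups 6T1, ..., 6T16 of S_6. The discriminant of f is 14154124032, which is not a perfect square, so G is not contained in A_6. The transitive groups of degree 6 not contained in A_6 are: C_6 (6T1, order 6), S_3 (6T2, order 6), D_6 (6T3, order 12), C_3 x S_3 (6T5, order 18), A_4 x C_2 (6T6, order 24), S_4 (6T8, order 24), S_3 x S_3 (6T9, order 36), S_4 x C_2 (6T11, order 48), (S_3 x S_3) : C_2 (6T13, order 72), PGL(2,5) (6T14, order 120), S_6 (6T16, order 720). By Dedekind's theorem, for a prime p not dividing disc(f) the degrees of the irreducible factors of f mod p form the cycle type of an element of G. Factoring f modulo the 22 such primes p <= 97 (skipping 2, 3, 53, which divide the discriminant), each new pattern first appears at: mod 5: f = (x^6 + 4x^5 + x^4 + x^2 + 3x + 1), pattern 6; mod 11: f = (x + 2)(x + 9)(x^2 + 6x + 1)(x^2 + 10x + 8), pattern 2+2+1+1; mod 13: f = (x + 6)(x + 8)(x + 9)(x^3 + 10x^2 + 7x + 9), pattern 3+1+1+1; mod 31: f = (x^2 + 5x + 11)(x^2 + 23x + 21)(x^2 + 28x + 20), pattern 2+2+2; mod 97: f = (x^3 + 94x^2 + 36x + 50)(x^3 + 94x^2 + 73x + 33), pattern 3+3. No other pattern occurs in this range, so the set of observed cycle types is {6, 2+2+1+1, 3+1+1+1, 2+2+2, 3+3}. The candidates containing elements of all these cycle types are S_3 x S_3 (6T9) of order 36, (S_3 x S_3) : C_2 (6T13) of order 72, S_6 (6T16) of order 720; the others are excluded. The observed types are precisely the cycle types that occur in S_3 x S_3 (6T9) (apart from the identity). Each of the other remaining candidates has further cycle types, and by the Chebotarev density theorem the matching factorization patterns would occur for a proportion of primes equal to their share of the group: (S_3 x S_3) : C_2 (6T13) additionally contains elements of type 4+2, 3+2+1, 2+1+1+1+1 (36 of its 72 elements, about 50% of primes); S_6 (6T16) additionally contains elements of type 5+1, 4+2, 4+1+1, 3+2+1, 2+1+1+1+1 (459 of its 720 elements, about 64% of primes). None of the 22 primes tested shows any such pattern (for each of these groups the chance of that is below 10^-4), which rules them out. Hence G = S_3 x S_3 (6T9), of order 36.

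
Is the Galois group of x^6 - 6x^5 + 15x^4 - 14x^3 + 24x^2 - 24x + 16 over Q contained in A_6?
The polynomial is irreducible of degree 6 over Q. Its discriminant is -1160950579200, which is not a perfect square. A Galois group lies in the alternating group exactly when the discriminant is a square in Q, so the Galois group (S_3) is not contained in A_6.

No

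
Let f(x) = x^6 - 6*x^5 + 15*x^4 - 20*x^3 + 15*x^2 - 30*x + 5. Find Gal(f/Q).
The polynomial f is an irreducible sextic over Q, so G = Gal(f/Q) is one of the 16 transitive subgroups 6T1, ..., 6T16 of S_6. The discriminant of f is 746496000000 = 864000^2, a perfect square, so G is contained in A_6. The transitive groups of degree 6 contained in A_6 are: A_4 (6T4, order 12), S_4 (6T7, order 24), (C_3 x C_3) : C_4 (6T10, order 36), PSL(2,5) (6T12, order 60), A_6 (6T15, order 360). By Dedekind's theorem, for a prime p not dividing disc(f) the degrees of the irreducible factors of f mod p form the cycle type of an element of G. Factoring f modulo the 6 such primes p <= 23 (skipping 2, 3, 5, which divide the discriminant), each new pattern first appears at: mod 7: f = (x + 3)(x^5 + 5x^4 + x^2 + 5x + 4), pattern 5+1; mod 23: f = (x + 1)(x + 10)(x + 15)(x^3 + 14x^2 + 5x + 10), pattern 3+1+1+1. No other pattern occurs in this range, so the set of observed cycle types is {5+1, 3+1+1+1}. Among the candidates above, the only group containing elements of all these cycle types is A_6 (6T15) — each of A_4 (6T4), S_4 (6T7), (C_3 x C_3) : C_4 (6T10), PSL(2,5) (6T12) lacks at least one of them. Hence G = A_6 (6T15), of order 360.

6T15: A_6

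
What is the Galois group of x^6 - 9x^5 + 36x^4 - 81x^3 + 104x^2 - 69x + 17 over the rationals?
The polynomial f is an irreducible sextic over Q, so G = Gal(f/Q) is one of the 16 transitive subgroups 6T1, ..., 6T16 of S_6. The discriminant of f is 810448, which is not a perfect square, so G is not contained in A_6. The transitive groups of degree 6 not contained in A_6 are: C_6 (6T1, order 6), S_3 (6T2, order 6), D_6 (6T3, order 12), C_3 x S_3 (6T5, order 18), A_4 x C_2 (6T6, order 24), S_4 (6T8, order 24), S_3 x S_3 (6T9, order 36), S_4 x C_2 (6T11, order 48), (S_3 x S_3) : C_2 (6T13, order 72), PGL(2,5) (6T14, order 120), S_6 (6T16, order 720). By Dedekind's theorem, for a prime p not dividing disc(f) the degrees of the irreducible factors of f mod p form the cycle type of an element of G. Factoring f modulo the 22 such primes p <= 89 (skipping 2, 37, which divide the discriminant), each new pattern first appears at: mod 3: f = (x^3 + x^2 + 2x + 1)(x^3 + 2x^2 + 2x + 2), pattern 3+3; mod 5: f = (x^2 + x + 2)(x^2 + 2x + 4)(x^2 + 3x + 4), pattern 2+2+2; mod 17: f = (x)(x + 14)(x^4 + 11x^3 + x^2 + 7x + 6), pattern 4+1+1; mod 67: f = (x + 3)(x + 61)(x^2 + 64x + 42)(x^2 + 64x + 52), pattern 2+2+1+1. No other pattern occurs in this range, so the set of observed cycle types is {3+3, 2+2+2, 4+1+1, 2+2+1+1}. The candidates containing elements of all these cycle types are S_4 (6T8) of order 24, S_4 x C_2 (6T11) of order 48, PGL(2,5) (6T14) of order 120, S_6 (6T16) of order 720; the others are excluded. The observed types are precisely the cycle types that occur in S_4 (6T8) (apart from the identity). Each of the other remaining candidates has further cycle types, and by the Chebotarev density theorem the matching factorization patterns would occur for a proportion of primes equal to their share of the group: S_4 x C_2 (6T11) additionally contains elements of type 6, 4+2, 2+1+1+1+1 (17 of its 48 elements, about 35% of primes); PGL(2,5) (6T14) additionally contains elements of type 6, 5+1 (44 of its 120 elements, about 37% of primes); S_6 (6T16) additionally contains elements of type 6, 5+1, 4+2, 3+2+1, 3+1+1+1, 2+1+1+1+1 (529 of its 720 elements, about 73% of primes). None of the 22 primes tested shows any such pattern (for each of these groups the chance of that is below 10^-4), which rules them out. Hence G = S_4 (6T8), of order 24.

S_4 (also written S4-)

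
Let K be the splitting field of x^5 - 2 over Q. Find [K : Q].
The degree of the splitting field over Q equals the order of the Galois group, so first determine the group. The polynomial f is an irreducible quintic over Q, so G = Gal(f/Q) is a transitive subgroup of S_5: one of C_5 (5T1, order 5), D_5 (5T2, order 10), F_20 (5T3, order 20), A_5 (5T4, order 60) or S_5 (5T5, order 120). The discriminant of f is 50000, which is not a perfect square, so G is not contained in A_5. The transitive groups of degree 5 not contained in A_5 are: F_20 (5T3, order 20), S_5 (5T5, order 120). By Dedekind's theorem, for a prime p not dividing disc(f) the degrees of the irreducible factors of f mod p form the cycle type of an element of G. Factoring f modulo the 18 such primes p <= 71 (skipping 2, 5, which divide the discriminant), each new pattern first appears at: mod 3: f = (x + 1)(x^4 + 2x^3 + x^2 + 2x + 1), pattern 4+1; mod 11: f = (x^5 + 9), pattern 5; mod 19: f = (x + 4)(x^2 + 16x + 16)(x^2 + 18x + 16), pattern 2+2+1. No other pattern occurs in this range, so the set of observed cycle types is {4+1, 5, 2+2+1}. The candidates containing elements of all these cycle types are F_20 (5T3) of order 20, S_5 (5T5) of order 120; the others are excluded. The observed types are precisely the cycle types that occur in F_20 (5T3) (apart from the identity). Each of the other remaining candidates has further cycle types, and by the Chebotarev density theorem the matching factorization patterns would occur for a proportion of primes equal to their share of the group: S_5 (5T5) additionally contains elements of type 3+2, 3+1+1, 2+1+1+1 (50 of its 120 elements, about 42% of primes). None of the 18 primes tested shows any such pattern (for each of these groups the chance of that is below 10^-4), which rules them out. Hence G = F_20 (5T3), of order 20. The Galois group F_20 (5T3) has order 20, so the splitting field has degree 20 over Q.

20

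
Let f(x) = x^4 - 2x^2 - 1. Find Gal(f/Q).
D_4

The polynomial is an irreducible quartic over Q and its discriminant is -1024, which is not a perfect square, so the Galois group is not contained in A_4. The resolvent cubic y^3 + 2*y^2 + 4*y + 8 has exactly one rational root, so the Galois group is C_4 or D_4. The quartic remains irreducible over Q(sqrt(disc)), so the group is D_4.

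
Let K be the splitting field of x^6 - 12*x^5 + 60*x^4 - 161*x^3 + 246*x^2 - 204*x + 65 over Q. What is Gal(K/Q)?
The polynomial f is an irreducible sextic over Q, so G = Gal(f/Q) is one of the 16 transitive subgroups 6T1, ..., 6T16 of S_6. The discriminant of f is 871199469, which is not a perfect square, so G is not contained in A_6. The transitive groups of degree 6 not contained in A_6 are: C_6 (6T1, order 6), S_3 (6T2, order 6), D_6 (6T3, order 12), C_3 x S_3 (6T5, order 18), A_4 x C_2 (6T6, order 24), S_4 (6T8, order 24), S_3 x S_3 (6T9, order 36), S_4 x C_2 (6T11, order 48), (S_3 x S_3) : C_2 (6T13, order 72), PGL(2,5) (6T14, order 120), S_6 (6T16, order 720). By Dedekind's theorem, for a prime p not dividing disc(f) the degrees of the irreducible factors of f mod p form the cycle type of an element of G. Factoring f modulo the 16 such primes p <= 67 (skipping 3, 7, 29, which divide the discriminant), each new pattern first appears at: mod 2: f = (x^6 + x^3 + 1), pattern 6; mod 5: f = (x)(x + 4)(x^2 + 2)(x^2 + 4x + 2), pattern 2+2+1+1; mod 13: f = (x)(x + 3)(x + 4)(x^3 + 7x^2 + 12x + 9), pattern 3+1+1+1; mod 19: f = (x^2 + 6x + 18)(x^2 + 9x + 10)(x^2 + 11x + 3), pattern 2+2+2; mod 67: f = (x^3 + 61x^2 + 12x + 10)(x^3 + 61x^2 + 12x + 40), pattern 3+3. No other pattern occurs in this range, so the set of observed cycle types is {6, 2+2+1+1, 3+1+1+1, 2+2+2, 3+3}. The candidates containing elements of all these cycle types are S_3 x S_3 (6T9) of order 36, (S_3 x S_3) : C_2 (6T13) of order 72, S_6 (6T16) of order 720; the others are excluded. The observed types are precisely the cycle types that occur in S_3 x S_3 (6T9) (apart from the identity). Each of the other remaining candidates has further cycle types, and by the Chebotarev density theorem the matching factorization patterns would occur for a proportion of primes equal to their share of the group: (S_3 x S_3) : C_2 (6T13) additionally contains elements of type 4+2, 3+2+1, 2+1+1+1+1 (36 of its 72 elements, about 50% of primes); S_6 (6T16) additionally contains elements of type 5+1, 4+2, 4+1+1, 3+2+1, 2+1+1+1+1 (459 of its 720 elements, about 64% of primes). None of the 16 primes tested shows any such pattern (for each of these groups the chance of that is below 10^-4), which rules them out. Hence G = S_3 x S_3 (6T9), of order 36.

S_3 x S_3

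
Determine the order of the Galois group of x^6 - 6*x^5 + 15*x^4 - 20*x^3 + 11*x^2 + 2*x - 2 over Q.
The degree of the splitting field over Q equals the order of the Galois group, so first determine the group. The polynomial f is an irreducible sextic over Q, so G = Gal(f/Q) is one of the 16 transitive subgroups 6T1, ..., 6T16 of S_6. The discriminant of f is -3356224, which is not a perfect square, so G is not contained in A_6. The transitive groups of degree 6 not contained in A_6 are: C_6 (6T1, order 6), S_3 (6T2, order 6), D_6 (6T3, order 12), C_3 x S_3 (6T5, order 18), A_4 x C_2 (6T6, order 24), S_4 (6T8, order 24), S_3 x S_3 (6T9, order 36), S_4 x C_2 (6T11, order 48), (S_3 x S_3) : C_2 (6T13, order 72), PGL(2,5) (6T14, order 120), S_6 (6T16, order 720). By Dedekind's theorem, for a prime p not dividing disc(f) the degrees of the irreducible factors of f mod p form the cycle type of an element of G. Factoring f modulo the 67 such primes p <= 347 (skipping 2, 229, which divide the discriminant), each new pattern first appears at: mod 3: f = (x^6 + x^3 + 2x^2 + 2x + 1), pattern 6; mod 5: f = (x^3 + 4x + 3)(x^3 + 4x^2 + x + 1), pattern 3+3; mod 7: f = (x + 1)(x + 4)(x^4 + 3x^3 + 3x^2 + 2x + 3), pattern 4+1+1; mod 13: f = (x^2 + 11x + 6)(x^4 + 9x^3 + x^2 + 6x + 4), pattern 4+2; mod 23: f = (x^2 + 3x + 14)(x^2 + 16x + 1)(x^2 + 21x + 13), pattern 2+2+2; mod 29: f = (x + 9)(x + 18)(x^2 + 26x + 9)(x^2 + 28x + 7), pattern 2+2+1+1; mod 193: f = (x + 5)(x + 43)(x + 93)(x + 98)(x + 148)(x + 186), pattern 1+1+1+1+1+1; mod 347: f = (x + 2)(x + 150)(x + 195)(x + 343)(x^2 + 345x + 256), pattern 2+1+1+1+1. No other pattern occurs in this range, so the set of observed cycle types is {6, 3+3, 4+1+1, 4+2, 2+2+2, 2+2+1+1, 1+1+1+1+1+1, 2+1+1+1+1}. The candidates containing elements of all these cycle types are S_4 x C_2 (6T11) of order 48, S_6 (6T16) of order 720; the others are excluded. The observed types are precisely the cycle types that occur in S_4 x C_2 (6T11). Each of the other remaining candidates has further cycle types, and by the Chebotarev density theorem the matching factorization patterns would occur for a proportion of primes equal to their share of the group: S_6 (6T16) additionally contains elements of type 5+1, 3+2+1, 3+1+1+1 (304 of its 720 elements, about 42% of primes). None of the 67 primes tested shows any such pattern (for each of these groups the chance of that is below 10^-4), which rules them out. Hence G = S_4 x C_2 (6T11), of order 48. The Galois group S_4 x C_2 (6T11) has order 48, so the splitting field has degree 48 over Q.

48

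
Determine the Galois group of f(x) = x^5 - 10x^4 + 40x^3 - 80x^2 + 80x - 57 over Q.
F_20

The polynomial f is an irreducible quintic over Q, so G = Gal(f/Q) is a transitive subgroup of S_5: one of C_5 (5T1, order 5), D_5 (5T2, order 10), F_20 (5T3, order 20), A_5 (5T4, order 60) or S_5 (5T5, order 120). The discriminant of f is 1220703125, which is not a perfect square, so G is not contained in A_5. The transitive groups of degree 5 not contained in A_5 are: F_20 (5T3, order 20), S_5 (5T5, order 120). By Dedekind's theorem, for a prime p not dividing disc(f) the degrees of the irreducible factors of f mod p form the cycle type of an element of G. Factoring f modulo the 18 such primes p <= 67 (skipping 5, which divides the discriminant), each new pattern first appears at: mod 2: f = (x + 1)(x^4 + x^3 + x^2 + x + 1), pattern 4+1; mod 11: f = (x^5 + x^4 + 7x^3 + 8x^2 + 3x + 9), pattern 5; mod 19: f = (x)(x^2 + 4x + 11)(x^2 + 5x + 9), pattern 2+2+1; mod 31: f = (x + 9)(x + 11)(x + 19)(x + 20)(x + 24), pattern 1+1+1+1+1. No other pattern occurs in this range, so the set of observed cycle types is {4+1, 5, 2+2+1, 1+1+1+1+1}. The candidates containing elements of all these cycle types are F_20 (5T3) of order 20, S_5 (5T5) of order 120; the others are excluded. The observed types are precisely the cycle types that occur in F_20 (5T3). Each of the other remaining candidates has further cycle types, and by the Chebotarev density theorem the matching factorization patterns would occur for a proportion of primes equal to their share of the group: S_5 (5T5) additionally contains elements of type 3+2, 3+1+1, 2+1+1+1 (50 of its 120 elements, about 42% of primes). None of the 18 primes tested shows any such pattern (for each of these groups the chance of that is below 10^-4), which rules them out. Hence G = F_20 (5T3), of order 20.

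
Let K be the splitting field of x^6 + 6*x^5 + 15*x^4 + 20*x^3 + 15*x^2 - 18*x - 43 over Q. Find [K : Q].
360

The degree of the splitting field over Q equals the order of the Galois group, so first determine the group. The polynomial f is an irreducible sextic over Q, so G = Gal(f/Q) is one of the 16 transitive subgroups 6T1, ..., 6T16 of S_6. The discriminant of f is 746496000000 = 864000^2, a perfect square, so G is contained in A_6. The transitive groups of degree 6 contained in A_6 are: A_4 (6T4, order 12), S_4 (6T7, order 24), (C_3 x C_3) : C_4 (6T10, order 36), PSL(2,5) (6T12, order 60), A_6 (6T15, order 360). By Dedekind's theorem, for a prime p not dividing disc(f) the degrees of the irreducible factors of f mod p form the cycle type of an element of G. Factoring f modulo the 6 such primes p <= 23 (skipping 2, 3, 5, which divide the discriminant), each new pattern first appears at: mod 7: f = (x + 5)(x^5 + x^4 + 3x^3 + 5x^2 + 4x + 4), pattern 5+1; mod 23: f = (x + 3)(x + 12)(x + 17)(x^3 + 20x^2 + 4x + 15), pattern 3+1+1+1. No other pattern occurs in this range, so the set of observed cycle types is {5+1, 3+1+1+1}. Among the candidates above, the only group containing elements of all these cycle types is A_6 (6T15) — each of A_4 (6T4), S_4 (6T7), (C_3 x C_3) : C_4 (6T10), PSL(2,5) (6T12) lacks at least one of them. Hence G = A_6 (6T15), of order 360. The Galois group A_6 (6T15) has order 360, so the splitting field has degree 360 over Q.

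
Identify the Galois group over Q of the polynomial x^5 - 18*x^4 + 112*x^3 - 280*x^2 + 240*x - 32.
C_5, the cyclic group of order 5

The polynomial f is an irreducible quintic over Q, so G = Gal(f/Q) is a transitive subgroup of S_5: one of C_5 (5T1, order 5), D_5 (5T2, order 10), F_20 (5T3, order 20), A_5 (5T4, order 60) or S_5 (5T5, order 120). The discriminant of f is 15352201216 = 123904^2, a perfect square, so G is contained in A_5. The transitive groups of degree 5 contained in A_5 are: C_5 (5T1, order 5), D_5 (5T2, order 10), A_5 (5T4, order 60). By Dedekind's theorem, for a prime p not dividing disc(f) the degrees of the irreducible factors of f mod p form the cycle type of an element of G. Factoring f modulo the 14 such primes p <= 53 (skipping 2, 11, which divide the discriminant), each new pattern first appears at: mod 3: f = (x^5 + x^3 + 2x^2 + 1), pattern 5; mod 23: f = (x + 7)(x + 11)(x + 14)(x + 20)(x + 22), pattern 1+1+1+1+1. No other pattern occurs in this range, so the set of observed cycle types is {5, 1+1+1+1+1}. The candidates containing elements of all these cycle types are C_5 (5T1) of order 5, D_5 (5T2) of order 10, A_5 (5T4) of order 60; the others are excluded. The observed types are precisely the cycle types that occur in C_5 (5T1). Each of the other remaining candidates has further cycle types, and by the Chebotarev density theorem the matching factorization patterns would occur for a proportion of primes equal to their share of the group: D_5 (5T2) additionally contains elements of type 2+2+1 (5 of its 10 elements, about 50% of primes); A_5 (5T4) additionally contains elements of type 3+1+1, 2+2+1 (35 of its 60 elements, about 58% of primes). None of the 14 primes tested shows any such pattern (for each of these groups the chance of that is below 10^-4), which rules them out. Hence G = C_5 (5T1), of order 5.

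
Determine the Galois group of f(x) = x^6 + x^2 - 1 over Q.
S_4 (also written S4+)

The polynomial f is an irreducible sextic over Q, so G = Gal(f/Q) is one of the 16 transitive subgroups 6T1, ..., 6T16 of S_6. The discriminant of f is 61504 = 248^2, a perfect square, so G is contained in A_6. The transitive groups of degree 6 contained in A_6 are: A_4 (6T4, order 12), S_4 (6T7, order 24), (C_3 x C_3) : C_4 (6T10, order 36), PSL(2,5) (6T12, order 60), A_6 (6T15, order 360). By Dedekind's theorem, for a prime p not dividing disc(f) the degrees of the irreducible factors of f mod p form the cycle type of an element of G. Factoring f modulo the 79 such primes p <= 419 (skipping 2, 31, which divide the discriminant), each new pattern first appears at: mod 3: f = (x^2 + 1)(x^4 + 2x^2 + 2), pattern 4+2; mod 5: f = (x^3 + x^2 + 3x + 4)(x^3 + 4x^2 + 3x + 1), pattern 3+3; mod 11: f = (x + 3)(x + 8)(x^2 + 4x + 7)(x^2 + 7x + 7), pattern 2+2+1+1; mod 67: f = (x + 2)(x + 3)(x + 11)(x + 56)(x + 64)(x + 65), pattern 1+1+1+1+1+1. No other pattern occurs in this range, so the set of observed cycle types is {4+2, 3+3, 2+2+1+1, 1+1+1+1+1+1}. The candidates containing elements of all these cycle types are S_4 (6T7) of order 24, (C_3 x C_3) : C_4 (6T10) of order 36, A_6 (6T15) of order 360; the others are excluded. The observed types are precisely the cycle types that occur in S_4 (6T7). Each of the other remaining candidates has further cycle types, and by the Chebotarev density theorem the matching factorization patterns would occur for a proportion of primes equal to their share of the group: (C_3 x C_3) : C_4 (6T10) additionally contains elements of type 3+1+1+1 (4 of its 36 elements, about 11% of primes); A_6 (6T15) additionally contains elements of type 5+1, 3+1+1+1 (184 of its 360 elements, about 51% of primes). None of the 79 primes tested shows any such pattern (for each of these groups the chance of that is below 10^-4), which rules them out. Hence G = S_4 (6T7), of order 24.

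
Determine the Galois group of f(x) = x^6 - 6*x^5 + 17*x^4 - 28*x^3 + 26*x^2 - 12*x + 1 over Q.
The polynomial f is an irreducible sextic over Q, so G = Gal(f/Q) is one of the 16 transitive subgroups 6T1, ..., 6T16 of S_6. The discriminant of f is 153664 = 392^2, a perfect square, so G is contained in A_6. The transitive groups of degree 6 contained in A_6 are: A_4 (6T4, order 12), S_4 (6T7, order 24), (C_3 x C_3) : C_4 (6T10, order 36), PSL(2,5) (6T12, order 60), A_6 (6T15, order 360). By Dedekind's theorem, for a prime p not dividing disc(f) the degrees of the irreducible factors of f mod p form the cycle type of an element of G. Factoring f modulo the 33 such primes p <= 149 (skipping 2, 7, which divide the discriminant), each new pattern first appears at: mod 3: f = (x^3 + x^2 + x + 2)(x^3 + 2x^2 + 2x + 2), pattern 3+3; mod 13: f = (x + 1)(x + 10)(x^2 + 11x + 9)(x^2 + 11x + 12), pattern 2+2+1+1. No other pattern occurs in this range, so the set of observed cycle types is {3+3, 2+2+1+1}. The candidates containing elements of all these cycle types are A_4 (6T4) of order 12, S_4 (6T7) of order 24, (C_3 x C_3) : C_4 (6T10) of order 36, PSL(2,5) (6T12) of order 60, A_6 (6T15) of order 360; the others are excluded. The observed types are precisely the cycle types that occur in A_4 (6T4) (apart from the identity). Each of the other remaining candidates has further cycle types, and by the Chebotarev density theorem the matching factorization patterns would occur for a proportion of primes equal to their share of the group: S_4 (6T7) additionally contains elements of type 4+2 (6 of its 24 elements, about 25% of primes); (C_3 x C_3) : C_4 (6T10) additionally contains elements of type 4+2, 3+1+1+1 (22 of its 36 elements, about 61% of primes); PSL(2,5) (6T12) additionally contains elements of type 5+1 (24 of its 60 elements, about 40% of primes); A_6 (6T15) additionally contains elements of type 5+1, 4+2, 3+1+1+1 (274 of its 360 elements, about 76% of primes). None of the 33 primes tested shows any such pattern (for each of these groups the chance of that is below 10^-4), which rules them out. Hence G = A_4 (6T4), of order 12.

A_4 (also written A4)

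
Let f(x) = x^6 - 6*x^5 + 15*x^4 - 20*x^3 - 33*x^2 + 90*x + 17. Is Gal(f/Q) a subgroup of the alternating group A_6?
The polynomial is irreducible of degree 6 over Q. Its discriminant is -450868486864896, which is not a perfect square. A Galois group lies in the alternating group exactly when the discriminant is a square in Q, so the Galois group (A_4 x C_2) is not contained in A_6.

No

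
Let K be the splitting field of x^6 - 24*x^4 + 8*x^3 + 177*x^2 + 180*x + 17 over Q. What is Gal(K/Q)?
The polynomial f is an irreducible sextic over Q, so G = Gal(f/Q) is one of the 16 transitive subgroups 6T1, ..., 6T16 of S_6. The discriminant of f is -9221581132716096, which is not a perfect square, so G is not contained in A_6. The transitive groups of degree 6 not contained in A_6 are: C_6 (6T1, order 6), S_3 (6T2, order 6), D_6 (6T3, order 12), C_3 x S_3 (6T5, order 18), A_4 x C_2 (6T6, order 24), S_4 (6T8, order 24), S_3 x S_3 (6T9, order 36), S_4 x C_2 (6T11, order 48), (S_3 x S_3) : C_2 (6T13, order 72), PGL(2,5) (6T14, order 120), S_6 (6T16, order 720). By Dedekind's theorem, for a prime p not dividing disc(f) the degrees of the irreducible factors of f mod p form the cycle type of an element of G. Factoring f modulo the 33 such primes p <= 149 (skipping 2, 3, which divide the discriminant), each new pattern first appears at: mod 5: f = (x^3 + 2x^2 + 1)(x^3 + 3x^2 + 2), pattern 3+3; mod 7: f = (x^6 + 4x^4 + x^3 + 2x^2 + 5x + 3), pattern 6; mod 17: f = (x)(x + 1)(x^2 + 5x + 5)(x^2 + 11x + 2), pattern 2+2+1+1; mod 19: f = (x + 2)(x + 3)(x + 6)(x + 15)(x^2 + 12x + 14), pattern 2+1+1+1+1; mod 71: f = (x^2 + 7x + 46)(x^2 + 22x + 9)(x^2 + 42x + 40), pattern 2+2+2. No other pattern occurs in this range, so the set of observed cycle types is {3+3, 6, 2+2+1+1, 2+1+1+1+1, 2+2+2}. The candidates containing elements of all these cycle types are A_4 x C_2 (6T6) of order 24, S_4 x C_2 (6T11) of order 48, (S_3 x S_3) : C_2 (6T13) of order 72, S_6 (6T16) of order 720; the others are excluded. The observed types are precisely the cycle types that occur in A_4 x C_2 (6T6) (apart from the identity). Each of the other remaining candidates has further cycle types, and by the Chebotarev density theorem the matching factorization patterns would occur for a proportion of primes equal to their share of the group: S_4 x C_2 (6T11) additionally contains elements of type 4+2, 4+1+1 (12 of its 48 elements, about 25% of primes); (S_3 x S_3) : C_2 (6T13) additionally contains elements of type 4+2, 3+2+1, 3+1+1+1 (34 of its 72 elements, about 47% of primes); S_6 (6T16) additionally contains elements of type 5+1, 4+2, 4+1+1, 3+2+1, 3+1+1+1 (484 of its 720 elements, about 67% of primes). None of the 33 primes tested shows any such pattern (for each of these groups the chance of that is below 10^-4), which rules them out. Hence G = A_4 x C_2 (6T6), of order 24.

A_4 x C_2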